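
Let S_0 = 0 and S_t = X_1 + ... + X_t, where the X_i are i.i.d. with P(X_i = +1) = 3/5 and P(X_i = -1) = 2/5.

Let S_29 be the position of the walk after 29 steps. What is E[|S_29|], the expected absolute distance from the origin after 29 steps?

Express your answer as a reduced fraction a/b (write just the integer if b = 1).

S_29 takes values m ≡ 1 (mod 2) with |m| ≤ 29; P(S_29=m) = C(29,(29+m)/2) · (3/5)^((29+m)/2) · (2/5)^((29-m)/2).
Distribution: P(S=-29)=536870912/186264514923095703125, P(S=-27)=23353884672/186264514923095703125, P(S=-25)=490431578112/186264514923095703125, P(S=-23)=6620826304512/186264514923095703125, P(S=-21)=64553056468992/186264514923095703125, P(S=-19)=96829584703488/37252902984619140625, P(S=-17)=580977508220928/37252902984619140625, P(S=-15)=2863389147660288/37252902984619140625, P(S=-13)=11811480234098688/37252902984619140625, P(S=-11)=41340180819345408/37252902984619140625, P(S=-9)=124020542458036224/37252902984619140625, P(S=-7)=321325950914002944/37252902984619140625, P(S=-5)=722983389556506624/37252902984619140625, P(S=-3)=1418159725668532224/37252902984619140625, P(S=-1)=2431130958288912384/37252902984619140625, P(S=1)=3646696437433368576/37252902984619140625, P(S=3)=4786289074131296256/37252902984619140625, P(S=5)=5490155114444722176/37252902984619140625, P(S=7)=5490155114444722176/37252902984619140625, P(S=9)=4767766283596732416/37252902984619140625, P(S=11)=3575824712697549312/37252902984619140625, P(S=13)=2298744458162710272/37252902984619140625, P(S=15)=1253860613543296512/37252902984619140625, P(S=17)=572414627921939712/37252902984619140625, P(S=19)=214655485470727392/37252902984619140625, P(S=21)=321983228206091088/186264514923095703125, P(S=23)=74303821893713328/186264514923095703125, P(S=25)=12383970315618888/186264514923095703125, P(S=27)=1326853962387738/186264514923095703125, P(S=29)=68630377364883/186264514923095703125
E[|S_29|] = Σ_m |m|·P(S_29=m) = 9789013990882711601/1490116119384765625

Answer: 9789013990882711601/1490116119384765625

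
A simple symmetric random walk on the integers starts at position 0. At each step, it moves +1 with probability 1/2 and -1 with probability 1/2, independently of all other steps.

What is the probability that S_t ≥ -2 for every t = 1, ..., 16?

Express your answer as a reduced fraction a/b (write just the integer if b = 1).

Let f(t,s) = #length-t paths at position s with S_1..S_t all ≥ -2.
f(t,s) = f(t-1,s-1) + f(t-1,s+1) for s ≥ -2; f(t,s) = 0 for s < -2.
t=0: f(0,0)=1
t=1: f(1,-1)=1 f(1,1)=1
t=2: f(2,-2)=1 f(2,0)=2 f(2,2)=1
t=3: f(3,-1)=3 f(3,1)=3 f(3,3)=1
t=4: f(4,-2)=3 f(4,0)=6 f(4,2)=4 f(4,4)=1
t=5: f(5,-1)=9 f(5,1)=10 f(5,3)=5 f(5,5)=1
t=6: f(6,-2)=9 f(6,0)=19 f(6,2)=15 f(6,4)=6 f(6,6)=1
t=7: f(7,-1)=28 f(7,1)=34 f(7,3)=21 f(7,5)=7 f(7,7)=1
t=8: f(8,-2)=28 f(8,0)=62 f(8,2)=55 f(8,4)=28 f(8,6)=8 f(8,8)=1
t=9: f(9,-1)=90 f(9,1)=117 f(9,3)=83 f(9,5)=36 f(9,7)=9 f(9,9)=1
t=10: f(10,-2)=90 f(10,0)=207 f(10,2)=200 f(10,4)=119 f(10,6)=45 f(10,8)=10 f(10,10)=1
t=11: f(11,-1)=297 f(11,1)=407 f(11,3)=319 f(11,5)=164 f(11,7)=55 f(11,9)=11 f(11,11)=1
t=12: f(12,-2)=297 f(12,0)=704 f(12,2)=726 f(12,4)=483 f(12,6)=219 f(12,8)=66 f(12,10)=12 f(12,12)=1
t=13: f(13,-1)=1001 f(13,1)=1430 f(13,3)=1209 f(13,5)=702 f(13,7)=285 f(13,9)=78 f(13,11)=13 f(13,13)=1
t=14: f(14,-2)=1001 f(14,0)=2431 f(14,2)=2639 f(14,4)=1911 f(14,6)=987 f(14,8)=363 f(14,10)=91 f(14,12)=14 f(14,14)=1
t=15: f(15,-1)=3432 f(15,1)=5070 f(15,3)=4550 f(15,5)=2898 f(15,7)=1350 f(15,9)=454 f(15,11)=105 f(15,13)=15 f(15,15)=1
t=16: f(16,-2)=3432 f(16,0)=8502 f(16,2)=9620 f(16,4)=7448 f(16,6)=4248 f(16,8)=1804 f(16,10)=559 f(16,12)=120 f(16,14)=16 f(16,16)=1
Σ_s f(16,s) = 35750
P = 35750/65536 = 17875/32768

Answer: 17875/32768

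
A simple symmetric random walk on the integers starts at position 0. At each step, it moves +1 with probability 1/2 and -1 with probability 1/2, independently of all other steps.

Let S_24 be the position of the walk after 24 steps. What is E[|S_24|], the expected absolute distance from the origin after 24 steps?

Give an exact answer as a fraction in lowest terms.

Answer: 2028117/524288

Derivation:
S_24 takes values m ≡ 0 (mod 2) with |m| ≤ 24; P(S_24=m) = C(24,(24+m)/2)/2^24.
Total paths: 2^24 = 16777216
Distribution: P(S=-24)=1/16777216, P(S=-22)=24/16777216, P(S=-20)=276/16777216, P(S=-18)=2024/16777216, P(S=-16)=10626/16777216, P(S=-14)=42504/16777216, P(S=-12)=134596/16777216, P(S=-10)=346104/16777216, P(S=-8)=735471/16777216, P(S=-6)=1307504/16777216, P(S=-4)=1961256/16777216, P(S=-2)=2496144/16777216, P(S=0)=2704156/16777216, P(S=2)=2496144/16777216, P(S=4)=1961256/16777216, P(S=6)=1307504/16777216, P(S=8)=735471/16777216, P(S=10)=346104/16777216, P(S=12)=134596/16777216, P(S=14)=42504/16777216, P(S=16)=10626/16777216, P(S=18)=2024/16777216, P(S=20)=276/16777216, P(S=22)=24/16777216, P(S=24)=1/16777216
E[|S_24|] = Σ_m |m|·P(S_24=m) = 64899744/16777216 = 2028117/524288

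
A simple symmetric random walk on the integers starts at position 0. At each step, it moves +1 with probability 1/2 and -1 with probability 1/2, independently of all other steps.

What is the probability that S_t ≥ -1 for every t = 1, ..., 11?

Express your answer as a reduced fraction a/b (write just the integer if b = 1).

Answer: 231/512

Derivation:
Let f(t,s) = #length-t paths at position s with S_1..S_t all ≥ -1.
f(t,s) = f(t-1,s-1) + f(t-1,s+1) for s ≥ -1; f(t,s) = 0 for s < -1.
t=0: f(0,0)=1
t=1: f(1,-1)=1 f(1,1)=1
t=2: f(2,0)=2 f(2,2)=1
t=3: f(3,-1)=2 f(3,1)=3 f(3,3)=1
t=4: f(4,0)=5 f(4,2)=4 f(4,4)=1
t=5: f(5,-1)=5 f(5,1)=9 f(5,3)=5 f(5,5)=1
t=6: f(6,0)=14 f(6,2)=14 f(6,4)=6 f(6,6)=1
t=7: f(7,-1)=14 f(7,1)=28 f(7,3)=20 f(7,5)=7 f(7,7)=1
t=8: f(8,0)=42 f(8,2)=48 f(8,4)=27 f(8,6)=8 f(8,8)=1
t=9: f(9,-1)=42 f(9,1)=90 f(9,3)=75 f(9,5)=35 f(9,7)=9 f(9,9)=1
t=10: f(10,0)=132 f(10,2)=165 f(10,4)=110 f(10,6)=44 f(10,8)=10 f(10,10)=1
t=11: f(11,-1)=132 f(11,1)=297 f(11,3)=275 f(11,5)=154 f(11,7)=54 f(11,9)=11 f(11,11)=1
Σ_s f(11,s) = 924
P = 924/2048 = 231/512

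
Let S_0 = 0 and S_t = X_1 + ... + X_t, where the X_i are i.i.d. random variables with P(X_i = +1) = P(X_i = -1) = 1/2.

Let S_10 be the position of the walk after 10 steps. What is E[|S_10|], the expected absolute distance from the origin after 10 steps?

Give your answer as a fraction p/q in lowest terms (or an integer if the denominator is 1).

S_10 takes values m ≡ 0 (mod 2) with |m| ≤ 10; P(S_10=m) = C(10,(10+m)/2)/2^10.
Total paths: 2^10 = 1024
Distribution: P(S=-10)=1/1024, P(S=-8)=10/1024, P(S=-6)=45/1024, P(S=-4)=120/1024, P(S=-2)=210/1024, P(S=0)=252/1024, P(S=2)=210/1024, P(S=4)=120/1024, P(S=6)=45/1024, P(S=8)=10/1024, P(S=10)=1/1024
E[|S_10|] = Σ_m |m|·P(S_10=m) = 2520/1024 = 315/128

Answer: 315/128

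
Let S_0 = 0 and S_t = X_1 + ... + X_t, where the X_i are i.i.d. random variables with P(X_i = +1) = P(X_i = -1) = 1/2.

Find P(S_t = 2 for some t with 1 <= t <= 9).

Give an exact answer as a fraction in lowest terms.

Count via complement. Let g(t,s) = #length-t paths at position s with S_1..S_t all ≠ 2.
g(t,s) = g(t-1,s-1) + g(t-1,s+1) for s ≠ 2; g(t,2) = 0.
t=0: g(0,0)=1
t=1: g(1,-1)=1 g(1,1)=1
t=2: g(2,-2)=1 g(2,0)=2
t=3: g(3,-3)=1 g(3,-1)=3 g(3,1)=2
t=4: g(4,-4)=1 g(4,-2)=4 g(4,0)=5
t=5: g(5,-5)=1 g(5,-3)=5 g(5,-1)=9 g(5,1)=5
t=6: g(6,-6)=1 g(6,-4)=6 g(6,-2)=14 g(6,0)=14
t=7: g(7,-7)=1 g(7,-5)=7 g(7,-3)=20 g(7,-1)=28 g(7,1)=14
t=8: g(8,-8)=1 g(8,-6)=8 g(8,-4)=27 g(8,-2)=48 g(8,0)=42
t=9: g(9,-9)=1 g(9,-7)=9 g(9,-5)=35 g(9,-3)=75 g(9,-1)=90 g(9,1)=42
Paths never hitting 2: Σ_s g(9,s) = 252
Paths hitting 2: 2^9 - 252 = 260
P = 260/512 = 65/128

Answer: 65/128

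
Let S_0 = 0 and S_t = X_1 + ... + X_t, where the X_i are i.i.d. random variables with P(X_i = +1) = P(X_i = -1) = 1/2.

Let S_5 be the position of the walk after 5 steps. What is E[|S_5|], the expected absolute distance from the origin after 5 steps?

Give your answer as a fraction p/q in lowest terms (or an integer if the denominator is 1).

S_5 takes values m ≡ 1 (mod 2) with |m| ≤ 5; P(S_5=m) = C(5,(5+m)/2)/2^5.
Total paths: 2^5 = 32
Distribution: P(S=-5)=1/32, P(S=-3)=5/32, P(S=-1)=10/32, P(S=1)=10/32, P(S=3)=5/32, P(S=5)=1/32
E[|S_5|] = Σ_m |m|·P(S_5=m) = 60/32 = 15/8

Answer: 15/8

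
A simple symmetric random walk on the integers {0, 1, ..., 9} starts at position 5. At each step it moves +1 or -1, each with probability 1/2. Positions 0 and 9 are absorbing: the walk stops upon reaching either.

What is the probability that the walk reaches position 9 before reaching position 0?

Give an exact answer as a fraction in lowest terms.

Symmetric walk (p = 1/2): the harmonic-function argument gives P(hit 9 before 0 | start at 5) = a/N.
P = 5/9 = 5/9

Answer: 5/9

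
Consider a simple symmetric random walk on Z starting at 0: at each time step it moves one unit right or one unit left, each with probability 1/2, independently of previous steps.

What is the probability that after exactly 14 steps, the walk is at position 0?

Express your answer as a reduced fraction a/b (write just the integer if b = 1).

To return to 0 after 14 steps: need exactly 7 steps of +1 and 7 of -1.
Favorable paths: C(14,7) = 3432
Total paths: 2^14 = 16384
P = 3432/16384 = 429/2048

Answer: 429/2048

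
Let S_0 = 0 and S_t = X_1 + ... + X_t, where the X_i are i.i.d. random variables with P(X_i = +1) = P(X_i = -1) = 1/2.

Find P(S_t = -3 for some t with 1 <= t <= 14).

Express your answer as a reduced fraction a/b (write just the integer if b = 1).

Count via complement. Let g(t,s) = #length-t paths at position s with S_1..S_t all ≠ -3.
g(t,s) = g(t-1,s-1) + g(t-1,s+1) for s ≠ -3; g(t,-3) = 0.
t=0: g(0,0)=1
t=1: g(1,-1)=1 g(1,1)=1
t=2: g(2,-2)=1 g(2,0)=2 g(2,2)=1
t=3: g(3,-1)=3 g(3,1)=3 g(3,3)=1
t=4: g(4,-2)=3 g(4,0)=6 g(4,2)=4 g(4,4)=1
t=5: g(5,-1)=9 g(5,1)=10 g(5,3)=5 g(5,5)=1
t=6: g(6,-2)=9 g(6,0)=19 g(6,2)=15 g(6,4)=6 g(6,6)=1
t=7: g(7,-1)=28 g(7,1)=34 g(7,3)=21 g(7,5)=7 g(7,7)=1
t=8: g(8,-2)=28 g(8,0)=62 g(8,2)=55 g(8,4)=28 g(8,6)=8 g(8,8)=1
t=9: g(9,-1)=90 g(9,1)=117 g(9,3)=83 g(9,5)=36 g(9,7)=9 g(9,9)=1
t=10: g(10,-2)=90 g(10,0)=207 g(10,2)=200 g(10,4)=119 g(10,6)=45 g(10,8)=10 g(10,10)=1
t=11: g(11,-1)=297 g(11,1)=407 g(11,3)=319 g(11,5)=164 g(11,7)=55 g(11,9)=11 g(11,11)=1
t=12: g(12,-2)=297 g(12,0)=704 g(12,2)=726 g(12,4)=483 g(12,6)=219 g(12,8)=66 g(12,10)=12 g(12,12)=1
t=13: g(13,-1)=1001 g(13,1)=1430 g(13,3)=1209 g(13,5)=702 g(13,7)=285 g(13,9)=78 g(13,11)=13 g(13,13)=1
t=14: g(14,-2)=1001 g(14,0)=2431 g(14,2)=2639 g(14,4)=1911 g(14,6)=987 g(14,8)=363 g(14,10)=91 g(14,12)=14 g(14,14)=1
Paths never hitting -3: Σ_s g(14,s) = 9438
Paths hitting -3: 2^14 - 9438 = 6946
P = 6946/16384 = 3473/8192

Answer: 3473/8192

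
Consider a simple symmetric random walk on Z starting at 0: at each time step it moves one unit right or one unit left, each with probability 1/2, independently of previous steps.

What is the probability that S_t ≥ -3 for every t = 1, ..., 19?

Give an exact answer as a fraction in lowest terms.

Answer: 20995/32768

Derivation:
Let f(t,s) = #length-t paths at position s with S_1..S_t all ≥ -3.
f(t,s) = f(t-1,s-1) + f(t-1,s+1) for s ≥ -3; f(t,s) = 0 for s < -3.
t=0: f(0,0)=1
t=1: f(1,-1)=1 f(1,1)=1
t=2: f(2,-2)=1 f(2,0)=2 f(2,2)=1
t=3: f(3,-3)=1 f(3,-1)=3 f(3,1)=3 f(3,3)=1
t=4: f(4,-2)=4 f(4,0)=6 f(4,2)=4 f(4,4)=1
t=5: f(5,-3)=4 f(5,-1)=10 f(5,1)=10 f(5,3)=5 f(5,5)=1
t=6: f(6,-2)=14 f(6,0)=20 f(6,2)=15 f(6,4)=6 f(6,6)=1
t=7: f(7,-3)=14 f(7,-1)=34 f(7,1)=35 f(7,3)=21 f(7,5)=7 f(7,7)=1
t=8: f(8,-2)=48 f(8,0)=69 f(8,2)=56 f(8,4)=28 f(8,6)=8 f(8,8)=1
t=9: f(9,-3)=48 f(9,-1)=117 f(9,1)=125 f(9,3)=84 f(9,5)=36 f(9,7)=9 f(9,9)=1
t=10: f(10,-2)=165 f(10,0)=242 f(10,2)=209 f(10,4)=120 f(10,6)=45 f(10,8)=10 f(10,10)=1
t=11: f(11,-3)=165 f(11,-1)=407 f(11,1)=451 f(11,3)=329 f(11,5)=165 f(11,7)=55 f(11,9)=11 f(11,11)=1
t=12: f(12,-2)=572 f(12,0)=858 f(12,2)=780 f(12,4)=494 f(12,6)=220 f(12,8)=66 f(12,10)=12 f(12,12)=1
t=13: f(13,-3)=572 f(13,-1)=1430 f(13,1)=1638 f(13,3)=1274 f(13,5)=714 f(13,7)=286 f(13,9)=78 f(13,11)=13 f(13,13)=1
t=14: f(14,-2)=2002 f(14,0)=3068 f(14,2)=2912 f(14,4)=1988 f(14,6)=1000 f(14,8)=364 f(14,10)=91 f(14,12)=14 f(14,14)=1
t=15: f(15,-3)=2002 f(15,-1)=5070 f(15,1)=5980 f(15,3)=4900 f(15,5)=2988 f(15,7)=1364 f(15,9)=455 f(15,11)=105 f(15,13)=15 f(15,15)=1
t=16: f(16,-2)=7072 f(16,0)=11050 f(16,2)=10880 f(16,4)=7888 f(16,6)=4352 f(16,8)=1819 f(16,10)=560 f(16,12)=120 f(16,14)=16 f(16,16)=1
t=17: f(17,-3)=7072 f(17,-1)=18122 f(17,1)=21930 f(17,3)=18768 f(17,5)=12240 f(17,7)=6171 f(17,9)=2379 f(17,11)=680 f(17,13)=136 f(17,15)=17 f(17,17)=1
t=18: f(18,-2)=25194 f(18,0)=40052 f(18,2)=40698 f(18,4)=31008 f(18,6)=18411 f(18,8)=8550 f(18,10)=3059 f(18,12)=816 f(18,14)=153 f(18,16)=18 f(18,18)=1
t=19: f(19,-3)=25194 f(19,-1)=65246 f(19,1)=80750 f(19,3)=71706 f(19,5)=49419 f(19,7)=26961 f(19,9)=11609 f(19,11)=3875 f(19,13)=969 f(19,15)=171 f(19,17)=19 f(19,19)=1
Σ_s f(19,s) = 335920
P = 335920/524288 = 20995/32768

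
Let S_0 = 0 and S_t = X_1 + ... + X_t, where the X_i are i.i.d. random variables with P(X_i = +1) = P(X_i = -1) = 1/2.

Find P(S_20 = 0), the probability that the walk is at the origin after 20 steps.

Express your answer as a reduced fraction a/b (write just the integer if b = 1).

Answer: 46189/262144

Derivation:
To return to 0 after 20 steps: need exactly 10 steps of +1 and 10 of -1.
Favorable paths: C(20,10) = 184756
Total paths: 2^20 = 1048576
P = 184756/1048576 = 46189/262144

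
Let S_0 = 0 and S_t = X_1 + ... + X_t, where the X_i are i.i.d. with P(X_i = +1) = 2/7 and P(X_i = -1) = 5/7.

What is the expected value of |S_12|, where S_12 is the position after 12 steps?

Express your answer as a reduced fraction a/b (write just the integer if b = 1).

S_12 takes values m ≡ 0 (mod 2) with |m| ≤ 12; P(S_12=m) = C(12,(12+m)/2) · (2/7)^((12+m)/2) · (5/7)^((12-m)/2).
Distribution: P(S=-12)=244140625/13841287201, P(S=-10)=1171875000/13841287201, P(S=-8)=2578125000/13841287201, P(S=-6)=3437500000/13841287201, P(S=-4)=3093750000/13841287201, P(S=-2)=1980000000/13841287201, P(S=0)=132000000/1977326743, P(S=2)=316800000/13841287201, P(S=4)=79200000/13841287201, P(S=6)=14080000/13841287201, P(S=8)=1689600/13841287201, P(S=10)=122880/13841287201, P(S=12)=4096/13841287201
E[|S_12|] = Σ_m |m|·P(S_12=m) = 10469016036/1977326743

Answer: 10469016036/1977326743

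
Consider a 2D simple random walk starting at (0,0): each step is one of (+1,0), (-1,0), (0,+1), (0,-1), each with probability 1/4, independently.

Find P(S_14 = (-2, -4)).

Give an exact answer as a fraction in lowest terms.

Answer: 3006003/268435456

Derivation:
Let h be the number of horizontal steps (so 14-h are vertical). To end at (-2,-4) need (h-2)/2 right-steps and ((14-h)-4)/2 up-steps.
Sum over h with 2 ≤ h ≤ 10, h ≡ 0 (mod 2), 14-h ≡ 0 (mod 2):
h=2: C(14,2)·C(2,0)·C(12,4) = 91·1·495 = 45045
h=4: C(14,4)·C(4,1)·C(10,3) = 1001·4·120 = 480480
h=6: C(14,6)·C(6,2)·C(8,2) = 3003·15·28 = 1261260
h=8: C(14,8)·C(8,3)·C(6,1) = 3003·56·6 = 1009008
h=10: C(14,10)·C(10,4)·C(4,0) = 1001·210·1 = 210210
Total favorable: 3006003
Total paths: 4^14 = 268435456
P = 3006003/268435456 = 3006003/268435456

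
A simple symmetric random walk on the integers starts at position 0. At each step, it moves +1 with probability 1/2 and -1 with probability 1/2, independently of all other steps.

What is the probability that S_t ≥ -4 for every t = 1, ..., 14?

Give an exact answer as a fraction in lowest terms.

Let f(t,s) = #length-t paths at position s with S_1..S_t all ≥ -4.
f(t,s) = f(t-1,s-1) + f(t-1,s+1) for s ≥ -4; f(t,s) = 0 for s < -4.
t=0: f(0,0)=1
t=1: f(1,-1)=1 f(1,1)=1
t=2: f(2,-2)=1 f(2,0)=2 f(2,2)=1
t=3: f(3,-3)=1 f(3,-1)=3 f(3,1)=3 f(3,3)=1
t=4: f(4,-4)=1 f(4,-2)=4 f(4,0)=6 f(4,2)=4 f(4,4)=1
t=5: f(5,-3)=5 f(5,-1)=10 f(5,1)=10 f(5,3)=5 f(5,5)=1
t=6: f(6,-4)=5 f(6,-2)=15 f(6,0)=20 f(6,2)=15 f(6,4)=6 f(6,6)=1
t=7: f(7,-3)=20 f(7,-1)=35 f(7,1)=35 f(7,3)=21 f(7,5)=7 f(7,7)=1
t=8: f(8,-4)=20 f(8,-2)=55 f(8,0)=70 f(8,2)=56 f(8,4)=28 f(8,6)=8 f(8,8)=1
t=9: f(9,-3)=75 f(9,-1)=125 f(9,1)=126 f(9,3)=84 f(9,5)=36 f(9,7)=9 f(9,9)=1
t=10: f(10,-4)=75 f(10,-2)=200 f(10,0)=251 f(10,2)=210 f(10,4)=120 f(10,6)=45 f(10,8)=10 f(10,10)=1
t=11: f(11,-3)=275 f(11,-1)=451 f(11,1)=461 f(11,3)=330 f(11,5)=165 f(11,7)=55 f(11,9)=11 f(11,11)=1
t=12: f(12,-4)=275 f(12,-2)=726 f(12,0)=912 f(12,2)=791 f(12,4)=495 f(12,6)=220 f(12,8)=66 f(12,10)=12 f(12,12)=1
t=13: f(13,-3)=1001 f(13,-1)=1638 f(13,1)=1703 f(13,3)=1286 f(13,5)=715 f(13,7)=286 f(13,9)=78 f(13,11)=13 f(13,13)=1
t=14: f(14,-4)=1001 f(14,-2)=2639 f(14,0)=3341 f(14,2)=2989 f(14,4)=2001 f(14,6)=1001 f(14,8)=364 f(14,10)=91 f(14,12)=14 f(14,14)=1
Σ_s f(14,s) = 13442
P = 13442/16384 = 6721/8192

Answer: 6721/8192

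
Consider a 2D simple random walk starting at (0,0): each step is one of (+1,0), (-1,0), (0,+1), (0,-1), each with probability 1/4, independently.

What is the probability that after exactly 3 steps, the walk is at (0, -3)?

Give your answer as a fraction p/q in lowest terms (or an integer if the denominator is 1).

Let h be the number of horizontal steps (so 3-h are vertical). To end at (0,-3) need (h+0)/2 right-steps and ((3-h)-3)/2 up-steps.
Sum over h with 0 ≤ h ≤ 0, h ≡ 0 (mod 2), 3-h ≡ 1 (mod 2):
h=0: C(3,0)·C(0,0)·C(3,0) = 1·1·1 = 1
Total favorable: 1
Total paths: 4^3 = 64
P = 1/64 = 1/64

Answer: 1/64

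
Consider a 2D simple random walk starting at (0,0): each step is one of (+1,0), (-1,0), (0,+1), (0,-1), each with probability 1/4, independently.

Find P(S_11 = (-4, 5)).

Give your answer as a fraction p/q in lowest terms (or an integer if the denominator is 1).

Let h be the number of horizontal steps (so 11-h are vertical). To end at (-4,5) need (h-4)/2 right-steps and ((11-h)+5)/2 up-steps.
Sum over h with 4 ≤ h ≤ 6, h ≡ 0 (mod 2), 11-h ≡ 1 (mod 2):
h=4: C(11,4)·C(4,0)·C(7,6) = 330·1·7 = 2310
h=6: C(11,6)·C(6,1)·C(5,5) = 462·6·1 = 2772
Total favorable: 5082
Total paths: 4^11 = 4194304
P = 5082/4194304 = 2541/2097152

Answer: 2541/2097152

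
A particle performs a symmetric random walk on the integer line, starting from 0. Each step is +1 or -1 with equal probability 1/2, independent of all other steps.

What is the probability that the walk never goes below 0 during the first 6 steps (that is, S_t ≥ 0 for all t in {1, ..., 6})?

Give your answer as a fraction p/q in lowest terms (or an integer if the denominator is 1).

Let f(t,s) = #length-t paths at position s with S_1..S_t all ≥ 0.
f(t,s) = f(t-1,s-1) + f(t-1,s+1) for s ≥ 0; f(t,s) = 0 for s < 0.
t=0: f(0,0)=1
t=1: f(1,1)=1
t=2: f(2,0)=1 f(2,2)=1
t=3: f(3,1)=2 f(3,3)=1
t=4: f(4,0)=2 f(4,2)=3 f(4,4)=1
t=5: f(5,1)=5 f(5,3)=4 f(5,5)=1
t=6: f(6,0)=5 f(6,2)=9 f(6,4)=5 f(6,6)=1
Σ_s f(6,s) = 20
P = 20/64 = 5/16

Answer: 5/16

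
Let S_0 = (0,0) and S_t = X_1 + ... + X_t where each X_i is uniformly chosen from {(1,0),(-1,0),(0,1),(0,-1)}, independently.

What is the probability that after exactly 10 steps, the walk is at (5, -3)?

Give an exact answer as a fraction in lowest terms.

Answer: 525/262144

Derivation:
Let h be the number of horizontal steps (so 10-h are vertical). To end at (5,-3) need (h+5)/2 right-steps and ((10-h)-3)/2 up-steps.
Sum over h with 5 ≤ h ≤ 7, h ≡ 1 (mod 2), 10-h ≡ 1 (mod 2):
h=5: C(10,5)·C(5,5)·C(5,1) = 252·1·5 = 1260
h=7: C(10,7)·C(7,6)·C(3,0) = 120·7·1 = 840
Total favorable: 2100
Total paths: 4^10 = 1048576
P = 2100/1048576 = 525/262144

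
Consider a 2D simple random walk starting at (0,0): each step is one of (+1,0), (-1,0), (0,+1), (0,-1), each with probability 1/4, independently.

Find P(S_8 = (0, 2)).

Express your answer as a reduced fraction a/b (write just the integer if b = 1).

Answer: 49/1024

Derivation:
Let h be the number of horizontal steps (so 8-h are vertical). To end at (0,2) need (h+0)/2 right-steps and ((8-h)+2)/2 up-steps.
Sum over h with 0 ≤ h ≤ 6, h ≡ 0 (mod 2), 8-h ≡ 0 (mod 2):
h=0: C(8,0)·C(0,0)·C(8,5) = 1·1·56 = 56
h=2: C(8,2)·C(2,1)·C(6,4) = 28·2·15 = 840
h=4: C(8,4)·C(4,2)·C(4,3) = 70·6·4 = 1680
h=6: C(8,6)·C(6,3)·C(2,2) = 28·20·1 = 560
Total favorable: 3136
Total paths: 4^8 = 65536
P = 3136/65536 = 49/1024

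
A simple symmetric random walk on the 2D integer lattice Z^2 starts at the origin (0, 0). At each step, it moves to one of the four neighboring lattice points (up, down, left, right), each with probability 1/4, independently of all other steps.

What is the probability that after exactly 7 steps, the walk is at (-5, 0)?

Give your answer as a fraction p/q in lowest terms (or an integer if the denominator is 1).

Answer: 49/16384

Derivation:
Let h be the number of horizontal steps (so 7-h are vertical). To end at (-5,0) need (h-5)/2 right-steps and ((7-h)+0)/2 up-steps.
Sum over h with 5 ≤ h ≤ 7, h ≡ 1 (mod 2), 7-h ≡ 0 (mod 2):
h=5: C(7,5)·C(5,0)·C(2,1) = 21·1·2 = 42
h=7: C(7,7)·C(7,1)·C(0,0) = 1·7·1 = 7
Total favorable: 49
Total paths: 4^7 = 16384
P = 49/16384 = 49/16384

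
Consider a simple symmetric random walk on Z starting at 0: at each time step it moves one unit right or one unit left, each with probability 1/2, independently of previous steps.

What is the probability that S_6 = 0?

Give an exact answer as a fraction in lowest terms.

Answer: 5/16

Derivation:
To return to 0 after 6 steps: need exactly 3 steps of +1 and 3 of -1.
Favorable paths: C(6,3) = 20
Total paths: 2^6 = 64
P = 20/64 = 5/16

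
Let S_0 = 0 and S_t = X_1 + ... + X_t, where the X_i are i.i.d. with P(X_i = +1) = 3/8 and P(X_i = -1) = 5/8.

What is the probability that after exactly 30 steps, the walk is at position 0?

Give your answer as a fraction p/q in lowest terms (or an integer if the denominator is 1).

Answer: 4245313393689422607421875/77371252455336267181195264

Derivation:
To be at 0 after 30 steps: need exactly 15 steps of +1 and 15 of -1.
Number of such sequences: C(30,15) = 155117520
Each has probability (3/8)^15 · (5/8)^15 = 437893890380859375/1237940039285380274899124224
P = 155117520 · 437893890380859375/1237940039285380274899124224 = 4245313393689422607421875/77371252455336267181195264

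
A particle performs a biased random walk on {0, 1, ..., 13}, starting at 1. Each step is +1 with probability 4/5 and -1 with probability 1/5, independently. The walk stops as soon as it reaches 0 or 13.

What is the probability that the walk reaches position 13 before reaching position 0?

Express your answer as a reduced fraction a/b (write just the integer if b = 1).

Biased walk: p = 4/5, q = 1/5, r = q/p = 1/4
Gambler's ruin: P(hit 13 before 0 | start at 1) = (1 - r^a)/(1 - r^N)
r^1 = 1/4; r^13 = 1/67108864
P = (1 - 1/4) / (1 - 1/67108864) = 3/4 / 67108863/67108864 = 16777216/22369621

Answer: 16777216/22369621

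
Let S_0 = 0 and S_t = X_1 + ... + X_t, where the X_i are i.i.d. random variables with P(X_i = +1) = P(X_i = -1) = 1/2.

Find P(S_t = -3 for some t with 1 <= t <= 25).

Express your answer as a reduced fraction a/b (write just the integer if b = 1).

Count via complement. Let g(t,s) = #length-t paths at position s with S_1..S_t all ≠ -3.
g(t,s) = g(t-1,s-1) + g(t-1,s+1) for s ≠ -3; g(t,-3) = 0.
t=0: g(0,0)=1
t=1: g(1,-1)=1 g(1,1)=1
t=2: g(2,-2)=1 g(2,0)=2 g(2,2)=1
t=3: g(3,-1)=3 g(3,1)=3 g(3,3)=1
t=4: g(4,-2)=3 g(4,0)=6 g(4,2)=4 g(4,4)=1
t=5: g(5,-1)=9 g(5,1)=10 g(5,3)=5 g(5,5)=1
t=6: g(6,-2)=9 g(6,0)=19 g(6,2)=15 g(6,4)=6 g(6,6)=1
t=7: g(7,-1)=28 g(7,1)=34 g(7,3)=21 g(7,5)=7 g(7,7)=1
t=8: g(8,-2)=28 g(8,0)=62 g(8,2)=55 g(8,4)=28 g(8,6)=8 g(8,8)=1
t=9: g(9,-1)=90 g(9,1)=117 g(9,3)=83 g(9,5)=36 g(9,7)=9 g(9,9)=1
t=10: g(10,-2)=90 g(10,0)=207 g(10,2)=200 g(10,4)=119 g(10,6)=45 g(10,8)=10 g(10,10)=1
t=11: g(11,-1)=297 g(11,1)=407 g(11,3)=319 g(11,5)=164 g(11,7)=55 g(11,9)=11 g(11,11)=1
t=12: g(12,-2)=297 g(12,0)=704 g(12,2)=726 g(12,4)=483 g(12,6)=219 g(12,8)=66 g(12,10)=12 g(12,12)=1
t=13: g(13,-1)=1001 g(13,1)=1430 g(13,3)=1209 g(13,5)=702 g(13,7)=285 g(13,9)=78 g(13,11)=13 g(13,13)=1
t=14: g(14,-2)=1001 g(14,0)=2431 g(14,2)=2639 g(14,4)=1911 g(14,6)=987 g(14,8)=363 g(14,10)=91 g(14,12)=14 g(14,14)=1
t=15: g(15,-1)=3432 g(15,1)=5070 g(15,3)=4550 g(15,5)=2898 g(15,7)=1350 g(15,9)=454 g(15,11)=105 g(15,13)=15 g(15,15)=1
t=16: g(16,-2)=3432 g(16,0)=8502 g(16,2)=9620 g(16,4)=7448 g(16,6)=4248 g(16,8)=1804 g(16,10)=559 g(16,12)=120 g(16,14)=16 g(16,16)=1
t=17: g(17,-1)=11934 g(17,1)=18122 g(17,3)=17068 g(17,5)=11696 g(17,7)=6052 g(17,9)=2363 g(17,11)=679 g(17,13)=136 g(17,15)=17 g(17,17)=1
t=18: g(18,-2)=11934 g(18,0)=30056 g(18,2)=35190 g(18,4)=28764 g(18,6)=17748 g(18,8)=8415 g(18,10)=3042 g(18,12)=815 g(18,14)=153 g(18,16)=18 g(18,18)=1
t=19: g(19,-1)=41990 g(19,1)=65246 g(19,3)=63954 g(19,5)=46512 g(19,7)=26163 g(19,9)=11457 g(19,11)=3857 g(19,13)=968 g(19,15)=171 g(19,17)=19 g(19,19)=1
t=20: g(20,-2)=41990 g(20,0)=107236 g(20,2)=129200 g(20,4)=110466 g(20,6)=72675 g(20,8)=37620 g(20,10)=15314 g(20,12)=4825 g(20,14)=1139 g(20,16)=190 g(20,18)=20 g(20,20)=1
t=21: g(21,-1)=149226 g(21,1)=236436 g(21,3)=239666 g(21,5)=183141 g(21,7)=110295 g(21,9)=52934 g(21,11)=20139 g(21,13)=5964 g(21,15)=1329 g(21,17)=210 g(21,19)=21 g(21,21)=1
t=22: g(22,-2)=149226 g(22,0)=385662 g(22,2)=476102 g(22,4)=422807 g(22,6)=293436 g(22,8)=163229 g(22,10)=73073 g(22,12)=26103 g(22,14)=7293 g(22,16)=1539 g(22,18)=231 g(22,20)=22 g(22,22)=1
t=23: g(23,-1)=534888 g(23,1)=861764 g(23,3)=898909 g(23,5)=716243 g(23,7)=456665 g(23,9)=236302 g(23,11)=99176 g(23,13)=33396 g(23,15)=8832 g(23,17)=1770 g(23,19)=253 g(23,21)=23 g(23,23)=1
t=24: g(24,-2)=534888 g(24,0)=1396652 g(24,2)=1760673 g(24,4)=1615152 g(24,6)=1172908 g(24,8)=692967 g(24,10)=335478 g(24,12)=132572 g(24,14)=42228 g(24,16)=10602 g(24,18)=2023 g(24,20)=276 g(24,22)=24 g(24,24)=1
t=25: g(25,-1)=1931540 g(25,1)=3157325 g(25,3)=3375825 g(25,5)=2788060 g(25,7)=1865875 g(25,9)=1028445 g(25,11)=468050 g(25,13)=174800 g(25,15)=52830 g(25,17)=12625 g(25,19)=2299 g(25,21)=300 g(25,23)=25 g(25,25)=1
Paths never hitting -3: Σ_s g(25,s) = 14858000
Paths hitting -3: 2^25 - 14858000 = 18696432
P = 18696432/33554432 = 1168527/2097152

Answer: 1168527/2097152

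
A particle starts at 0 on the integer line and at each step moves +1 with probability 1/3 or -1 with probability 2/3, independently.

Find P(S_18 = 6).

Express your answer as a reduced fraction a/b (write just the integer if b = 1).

To reach position 6 after 18 steps: need 12 steps of +1 and 6 steps of -1.
Number of such sequences: C(18,12) = 18564
Each has probability (1/3)^12 · (2/3)^6 = 64/387420489
P = 18564 · 64/387420489 = 396032/129140163

Answer: 396032/129140163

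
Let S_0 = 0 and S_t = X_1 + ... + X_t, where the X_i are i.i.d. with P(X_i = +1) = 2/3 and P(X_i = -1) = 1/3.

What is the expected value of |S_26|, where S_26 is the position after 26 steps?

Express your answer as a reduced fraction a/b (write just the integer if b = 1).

Answer: 22415696964466/2541865828329

Derivation:
S_26 takes values m ≡ 0 (mod 2) with |m| ≤ 26; P(S_26=m) = C(26,(26+m)/2) · (2/3)^((26+m)/2) · (1/3)^((26-m)/2).
Distribution: P(S=-26)=1/2541865828329, P(S=-24)=52/2541865828329, P(S=-22)=1300/2541865828329, P(S=-20)=20800/2541865828329, P(S=-18)=239200/2541865828329, P(S=-16)=2104960/2541865828329, P(S=-14)=14734720/2541865828329, P(S=-12)=84198400/2541865828329, P(S=-10)=399942400/2541865828329, P(S=-8)=1599769600/2541865828329, P(S=-6)=5439216640/2541865828329, P(S=-4)=15823175680/2541865828329, P(S=-2)=39557939200/2541865828329, P(S=0)=85201715200/2541865828329, P(S=2)=158231756800/2541865828329, P(S=4)=253170810880/2541865828329, P(S=6)=348109864960/2541865828329, P(S=8)=409541017600/2541865828329, P(S=10)=409541017600/2541865828329, P(S=12)=344876646400/2541865828329, P(S=14)=241413652480/2541865828329, P(S=16)=137950658560/2541865828329, P(S=18)=62704844800/2541865828329, P(S=20)=21810380800/2541865828329, P(S=22)=5452595200/2541865828329, P(S=24)=872415232/2541865828329, P(S=26)=67108864/2541865828329
E[|S_26|] = Σ_m |m|·P(S_26=m) = 22415696964466/2541865828329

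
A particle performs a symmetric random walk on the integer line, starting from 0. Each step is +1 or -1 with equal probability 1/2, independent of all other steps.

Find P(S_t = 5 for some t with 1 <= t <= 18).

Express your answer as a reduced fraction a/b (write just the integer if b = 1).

Answer: 7795/32768

Derivation:
Count via complement. Let g(t,s) = #length-t paths at position s with S_1..S_t all ≠ 5.
g(t,s) = g(t-1,s-1) + g(t-1,s+1) for s ≠ 5; g(t,5) = 0.
t=0: g(0,0)=1
t=1: g(1,-1)=1 g(1,1)=1
t=2: g(2,-2)=1 g(2,0)=2 g(2,2)=1
t=3: g(3,-3)=1 g(3,-1)=3 g(3,1)=3 g(3,3)=1
t=4: g(4,-4)=1 g(4,-2)=4 g(4,0)=6 g(4,2)=4 g(4,4)=1
t=5: g(5,-5)=1 g(5,-3)=5 g(5,-1)=10 g(5,1)=10 g(5,3)=5
t=6: g(6,-6)=1 g(6,-4)=6 g(6,-2)=15 g(6,0)=20 g(6,2)=15 g(6,4)=5
t=7: g(7,-7)=1 g(7,-5)=7 g(7,-3)=21 g(7,-1)=35 g(7,1)=35 g(7,3)=20
t=8: g(8,-8)=1 g(8,-6)=8 g(8,-4)=28 g(8,-2)=56 g(8,0)=70 g(8,2)=55 g(8,4)=20
t=9: g(9,-9)=1 g(9,-7)=9 g(9,-5)=36 g(9,-3)=84 g(9,-1)=126 g(9,1)=125 g(9,3)=75
t=10: g(10,-10)=1 g(10,-8)=10 g(10,-6)=45 g(10,-4)=120 g(10,-2)=210 g(10,0)=251 g(10,2)=200 g(10,4)=75
t=11: g(11,-11)=1 g(11,-9)=11 g(11,-7)=55 g(11,-5)=165 g(11,-3)=330 g(11,-1)=461 g(11,1)=451 g(11,3)=275
t=12: g(12,-12)=1 g(12,-10)=12 g(12,-8)=66 g(12,-6)=220 g(12,-4)=495 g(12,-2)=791 g(12,0)=912 g(12,2)=726 g(12,4)=275
t=13: g(13,-13)=1 g(13,-11)=13 g(13,-9)=78 g(13,-7)=286 g(13,-5)=715 g(13,-3)=1286 g(13,-1)=1703 g(13,1)=1638 g(13,3)=1001
t=14: g(14,-14)=1 g(14,-12)=14 g(14,-10)=91 g(14,-8)=364 g(14,-6)=1001 g(14,-4)=2001 g(14,-2)=2989 g(14,0)=3341 g(14,2)=2639 g(14,4)=1001
t=15: g(15,-15)=1 g(15,-13)=15 g(15,-11)=105 g(15,-9)=455 g(15,-7)=1365 g(15,-5)=3002 g(15,-3)=4990 g(15,-1)=6330 g(15,1)=5980 g(15,3)=3640
t=16: g(16,-16)=1 g(16,-14)=16 g(16,-12)=120 g(16,-10)=560 g(16,-8)=1820 g(16,-6)=4367 g(16,-4)=7992 g(16,-2)=11320 g(16,0)=12310 g(16,2)=9620 g(16,4)=3640
t=17: g(17,-17)=1 g(17,-15)=17 g(17,-13)=136 g(17,-11)=680 g(17,-9)=2380 g(17,-7)=6187 g(17,-5)=12359 g(17,-3)=19312 g(17,-1)=23630 g(17,1)=21930 g(17,3)=13260
t=18: g(18,-18)=1 g(18,-16)=18 g(18,-14)=153 g(18,-12)=816 g(18,-10)=3060 g(18,-8)=8567 g(18,-6)=18546 g(18,-4)=31671 g(18,-2)=42942 g(18,0)=45560 g(18,2)=35190 g(18,4)=13260
Paths never hitting 5: Σ_s g(18,s) = 199784
Paths hitting 5: 2^18 - 199784 = 62360
P = 62360/262144 = 7795/32768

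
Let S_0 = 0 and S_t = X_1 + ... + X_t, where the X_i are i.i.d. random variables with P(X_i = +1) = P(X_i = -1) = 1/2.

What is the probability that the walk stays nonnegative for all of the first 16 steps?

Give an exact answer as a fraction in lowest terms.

Let f(t,s) = #length-t paths at position s with S_1..S_t all ≥ 0.
f(t,s) = f(t-1,s-1) + f(t-1,s+1) for s ≥ 0; f(t,s) = 0 for s < 0.
t=0: f(0,0)=1
t=1: f(1,1)=1
t=2: f(2,0)=1 f(2,2)=1
t=3: f(3,1)=2 f(3,3)=1
t=4: f(4,0)=2 f(4,2)=3 f(4,4)=1
t=5: f(5,1)=5 f(5,3)=4 f(5,5)=1
t=6: f(6,0)=5 f(6,2)=9 f(6,4)=5 f(6,6)=1
t=7: f(7,1)=14 f(7,3)=14 f(7,5)=6 f(7,7)=1
t=8: f(8,0)=14 f(8,2)=28 f(8,4)=20 f(8,6)=7 f(8,8)=1
t=9: f(9,1)=42 f(9,3)=48 f(9,5)=27 f(9,7)=8 f(9,9)=1
t=10: f(10,0)=42 f(10,2)=90 f(10,4)=75 f(10,6)=35 f(10,8)=9 f(10,10)=1
t=11: f(11,1)=132 f(11,3)=165 f(11,5)=110 f(11,7)=44 f(11,9)=10 f(11,11)=1
t=12: f(12,0)=132 f(12,2)=297 f(12,4)=275 f(12,6)=154 f(12,8)=54 f(12,10)=11 f(12,12)=1
t=13: f(13,1)=429 f(13,3)=572 f(13,5)=429 f(13,7)=208 f(13,9)=65 f(13,11)=12 f(13,13)=1
t=14: f(14,0)=429 f(14,2)=1001 f(14,4)=1001 f(14,6)=637 f(14,8)=273 f(14,10)=77 f(14,12)=13 f(14,14)=1
t=15: f(15,1)=1430 f(15,3)=2002 f(15,5)=1638 f(15,7)=910 f(15,9)=350 f(15,11)=90 f(15,13)=14 f(15,15)=1
t=16: f(16,0)=1430 f(16,2)=3432 f(16,4)=3640 f(16,6)=2548 f(16,8)=1260 f(16,10)=440 f(16,12)=104 f(16,14)=15 f(16,16)=1
Σ_s f(16,s) = 12870
P = 12870/65536 = 6435/32768

Answer: 6435/32768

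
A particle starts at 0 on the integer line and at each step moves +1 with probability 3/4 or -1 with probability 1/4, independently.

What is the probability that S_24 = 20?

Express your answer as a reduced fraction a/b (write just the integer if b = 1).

Answer: 2165293113021/70368744177664

Derivation:
To reach position 20 after 24 steps: need 22 steps of +1 and 2 steps of -1.
Number of such sequences: C(24,22) = 276
Each has probability (3/4)^22 · (1/4)^2 = 31381059609/281474976710656
P = 276 · 31381059609/281474976710656 = 2165293113021/70368744177664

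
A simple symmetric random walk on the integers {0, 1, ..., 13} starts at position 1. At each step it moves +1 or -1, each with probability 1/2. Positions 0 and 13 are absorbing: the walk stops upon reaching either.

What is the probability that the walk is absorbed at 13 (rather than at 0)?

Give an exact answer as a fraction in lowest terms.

Symmetric walk (p = 1/2): the harmonic-function argument gives P(hit 13 before 0 | start at 1) = a/N.
P = 1/13 = 1/13

Answer: 1/13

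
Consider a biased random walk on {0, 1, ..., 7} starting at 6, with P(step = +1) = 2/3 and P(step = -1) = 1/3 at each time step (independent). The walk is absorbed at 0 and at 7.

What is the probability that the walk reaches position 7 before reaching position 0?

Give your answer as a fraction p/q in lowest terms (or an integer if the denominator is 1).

Biased walk: p = 2/3, q = 1/3, r = q/p = 1/2
Gambler's ruin: P(hit 7 before 0 | start at 6) = (1 - r^a)/(1 - r^N)
r^6 = 1/64; r^7 = 1/128
P = (1 - 1/64) / (1 - 1/128) = 63/64 / 127/128 = 126/127

Answer: 126/127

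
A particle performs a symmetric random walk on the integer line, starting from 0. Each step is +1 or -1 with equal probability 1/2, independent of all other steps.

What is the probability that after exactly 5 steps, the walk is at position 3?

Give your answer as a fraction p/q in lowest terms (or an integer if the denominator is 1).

Answer: 5/32

Derivation:
To reach position 3 after 5 steps: need 4 steps of +1 and 1 of -1.
Favorable paths: C(5,4) = 5
Total paths: 2^5 = 32
P = 5/32 = 5/32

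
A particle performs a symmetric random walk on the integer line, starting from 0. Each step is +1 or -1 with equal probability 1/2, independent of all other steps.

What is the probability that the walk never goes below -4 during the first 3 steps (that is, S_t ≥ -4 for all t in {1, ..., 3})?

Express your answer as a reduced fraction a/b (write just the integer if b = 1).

Answer: 1

Derivation:
Let f(t,s) = #length-t paths at position s with S_1..S_t all ≥ -4.
f(t,s) = f(t-1,s-1) + f(t-1,s+1) for s ≥ -4; f(t,s) = 0 for s < -4.
t=0: f(0,0)=1
t=1: f(1,-1)=1 f(1,1)=1
t=2: f(2,-2)=1 f(2,0)=2 f(2,2)=1
t=3: f(3,-3)=1 f(3,-1)=3 f(3,1)=3 f(3,3)=1
Σ_s f(3,s) = 8
P = 8/8 = 1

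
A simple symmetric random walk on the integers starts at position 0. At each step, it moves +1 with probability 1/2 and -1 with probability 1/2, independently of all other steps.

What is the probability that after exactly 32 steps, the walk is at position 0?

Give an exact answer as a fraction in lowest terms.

Answer: 300540195/2147483648

Derivation:
To return to 0 after 32 steps: need exactly 16 steps of +1 and 16 of -1.
Favorable paths: C(32,16) = 601080390
Total paths: 2^32 = 4294967296
P = 601080390/4294967296 = 300540195/2147483648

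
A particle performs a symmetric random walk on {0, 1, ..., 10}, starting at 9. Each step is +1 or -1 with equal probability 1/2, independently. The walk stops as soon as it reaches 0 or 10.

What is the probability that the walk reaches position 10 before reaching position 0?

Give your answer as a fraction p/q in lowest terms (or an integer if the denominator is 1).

Symmetric walk (p = 1/2): the harmonic-function argument gives P(hit 10 before 0 | start at 9) = a/N.
P = 9/10 = 9/10

Answer: 9/10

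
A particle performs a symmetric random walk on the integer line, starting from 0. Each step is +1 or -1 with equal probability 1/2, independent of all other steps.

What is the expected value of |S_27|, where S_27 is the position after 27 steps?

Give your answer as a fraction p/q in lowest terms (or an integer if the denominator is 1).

S_27 takes values m ≡ 1 (mod 2) with |m| ≤ 27; P(S_27=m) = C(27,(27+m)/2)/2^27.
Total paths: 2^27 = 134217728
Distribution: P(S=-27)=1/134217728, P(S=-25)=27/134217728, P(S=-23)=351/134217728, P(S=-21)=2925/134217728, P(S=-19)=17550/134217728, P(S=-17)=80730/134217728, P(S=-15)=296010/134217728, P(S=-13)=888030/134217728, P(S=-11)=2220075/134217728, P(S=-9)=4686825/134217728, P(S=-7)=8436285/134217728, P(S=-5)=13037895/134217728, P(S=-3)=17383860/134217728, P(S=-1)=20058300/134217728, P(S=1)=20058300/134217728, P(S=3)=17383860/134217728, P(S=5)=13037895/134217728, P(S=7)=8436285/134217728, P(S=9)=4686825/134217728, P(S=11)=2220075/134217728, P(S=13)=888030/134217728, P(S=15)=296010/134217728, P(S=17)=80730/134217728, P(S=19)=17550/134217728, P(S=21)=2925/134217728, P(S=23)=351/134217728, P(S=25)=27/134217728, P(S=27)=1/134217728
E[|S_27|] = Σ_m |m|·P(S_27=m) = 561632400/134217728 = 35102025/8388608

Answer: 35102025/8388608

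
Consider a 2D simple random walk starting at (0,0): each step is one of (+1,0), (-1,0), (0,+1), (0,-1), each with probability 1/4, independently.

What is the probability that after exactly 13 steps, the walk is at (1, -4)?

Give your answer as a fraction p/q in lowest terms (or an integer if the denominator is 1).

Answer: 920205/67108864

Derivation:
Let h be the number of horizontal steps (so 13-h are vertical). To end at (1,-4) need (h+1)/2 right-steps and ((13-h)-4)/2 up-steps.
Sum over h with 1 ≤ h ≤ 9, h ≡ 1 (mod 2), 13-h ≡ 0 (mod 2):
h=1: C(13,1)·C(1,1)·C(12,4) = 13·1·495 = 6435
h=3: C(13,3)·C(3,2)·C(10,3) = 286·3·120 = 102960
h=5: C(13,5)·C(5,3)·C(8,2) = 1287·10·28 = 360360
h=7: C(13,7)·C(7,4)·C(6,1) = 1716·35·6 = 360360
h=9: C(13,9)·C(9,5)·C(4,0) = 715·126·1 = 90090
Total favorable: 920205
Total paths: 4^13 = 67108864
P = 920205/67108864 = 920205/67108864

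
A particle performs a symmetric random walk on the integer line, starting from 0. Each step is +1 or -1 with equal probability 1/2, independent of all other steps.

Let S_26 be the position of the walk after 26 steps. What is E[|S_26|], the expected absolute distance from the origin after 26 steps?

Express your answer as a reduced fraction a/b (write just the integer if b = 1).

Answer: 16900975/4194304

Derivation:
S_26 takes values m ≡ 0 (mod 2) with |m| ≤ 26; P(S_26=m) = C(26,(26+m)/2)/2^26.
Total paths: 2^26 = 67108864
Distribution: P(S=-26)=1/67108864, P(S=-24)=26/67108864, P(S=-22)=325/67108864, P(S=-20)=2600/67108864, P(S=-18)=14950/67108864, P(S=-16)=65780/67108864, P(S=-14)=230230/67108864, P(S=-12)=657800/67108864, P(S=-10)=1562275/67108864, P(S=-8)=3124550/67108864, P(S=-6)=5311735/67108864, P(S=-4)=7726160/67108864, P(S=-2)=9657700/67108864, P(S=0)=10400600/67108864, P(S=2)=9657700/67108864, P(S=4)=7726160/67108864, P(S=6)=5311735/67108864, P(S=8)=3124550/67108864, P(S=10)=1562275/67108864, P(S=12)=657800/67108864, P(S=14)=230230/67108864, P(S=16)=65780/67108864, P(S=18)=14950/67108864, P(S=20)=2600/67108864, P(S=22)=325/67108864, P(S=24)=26/67108864, P(S=26)=1/67108864
E[|S_26|] = Σ_m |m|·P(S_26=m) = 270415600/67108864 = 16900975/4194304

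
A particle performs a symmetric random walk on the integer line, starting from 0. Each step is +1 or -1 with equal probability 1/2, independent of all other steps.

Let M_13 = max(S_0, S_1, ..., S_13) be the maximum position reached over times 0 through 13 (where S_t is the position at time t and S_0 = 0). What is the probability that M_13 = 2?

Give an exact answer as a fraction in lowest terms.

Answer: 1287/8192

Derivation:
Let M_13 = max(S_0,...,S_13). Use the reflection principle: for j ≥ 1, #{paths with M_13 ≥ j} = #{S_13 ≥ j} + #{S_13 ≥ j+1}.
By reflection, #{M_13 ≥ 2} = #{S_13 ≥ 2} + #{S_13 ≥ 3} = 2380 + 2380 = 4760.
#{M_13 ≥ 3} = #{S_13 ≥ 3} + #{S_13 ≥ 4} = 2380 + 1093 = 3473.
#{M_13 = 2} = 4760 - 3473 = 1287.
P(M_13 = 2) = 1287/8192 = 1287/8192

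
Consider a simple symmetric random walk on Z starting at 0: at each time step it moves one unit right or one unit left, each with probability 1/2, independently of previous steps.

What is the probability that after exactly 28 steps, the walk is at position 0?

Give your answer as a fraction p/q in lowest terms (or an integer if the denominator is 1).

Answer: 5014575/33554432

Derivation:
To return to 0 after 28 steps: need exactly 14 steps of +1 and 14 of -1.
Favorable paths: C(28,14) = 40116600
Total paths: 2^28 = 268435456
P = 40116600/268435456 = 5014575/33554432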